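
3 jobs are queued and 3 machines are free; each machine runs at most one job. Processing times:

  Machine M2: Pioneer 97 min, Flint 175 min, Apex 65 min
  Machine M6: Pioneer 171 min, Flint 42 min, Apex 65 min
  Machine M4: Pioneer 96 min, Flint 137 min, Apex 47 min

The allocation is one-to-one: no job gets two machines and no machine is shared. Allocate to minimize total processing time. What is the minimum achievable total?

This is a one-to-one assignment (minimum-cost bipartite matching).
Optimal: Pioneer→Machine M2 (97 min), Flint→Machine M6 (42 min), Apex→Machine M4 (47 min) — total 97+42+47 = 186 min.
Column-greedy (each machine in turn goes to its cheapest remaining job) gives 203 min, worse by 17.
Next-best assignment: Pioneer→Machine M4, Flint→Machine M6, Apex→Machine M2 = 203 min.

Minimum total: 186 min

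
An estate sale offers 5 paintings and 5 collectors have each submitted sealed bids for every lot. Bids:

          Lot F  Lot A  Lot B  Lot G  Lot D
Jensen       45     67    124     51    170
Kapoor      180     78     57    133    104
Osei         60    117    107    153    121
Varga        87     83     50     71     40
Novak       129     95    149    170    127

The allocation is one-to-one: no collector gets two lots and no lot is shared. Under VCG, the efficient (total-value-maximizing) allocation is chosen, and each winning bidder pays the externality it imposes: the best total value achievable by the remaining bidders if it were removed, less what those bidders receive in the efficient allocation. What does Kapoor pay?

Efficient allocation: Jensen→Lot D ($170), Kapoor→Lot F ($180), Osei→Lot G ($153), Varga→Lot A ($83), Novak→Lot B ($149); total welfare W = $735.
Kapoor receives Lot F at value $180, so the others get W − 180 = $555.
Without Kapoor: best allocation of the remaining 4 bidders over all 5 lots is Jensen→Lot D ($170), Osei→Lot G ($153), Varga→Lot F ($87), Novak→Lot B ($149), total $559.
VCG payment = (others' best without Kapoor) − (others' welfare with Kapoor) = 559 − 555 = $4.

Kapoor pays $4.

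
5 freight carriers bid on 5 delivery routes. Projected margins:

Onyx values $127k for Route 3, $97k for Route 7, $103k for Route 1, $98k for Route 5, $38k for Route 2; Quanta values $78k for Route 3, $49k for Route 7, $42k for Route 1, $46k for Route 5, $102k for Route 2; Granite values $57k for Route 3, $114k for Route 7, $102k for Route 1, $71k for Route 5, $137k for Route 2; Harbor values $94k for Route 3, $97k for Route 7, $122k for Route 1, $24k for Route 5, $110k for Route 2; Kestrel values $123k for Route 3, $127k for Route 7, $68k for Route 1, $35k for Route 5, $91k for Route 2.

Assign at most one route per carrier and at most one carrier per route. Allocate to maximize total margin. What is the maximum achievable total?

This is a one-to-one assignment (maximum-weight bipartite matching).
Optimal: Onyx→Route 5 ($98k), Quanta→Route 3 ($78k), Granite→Route 2 ($137k), Harbor→Route 1 ($122k), Kestrel→Route 7 ($127k) — total 98+78+137+122+127 = $562k.
Max-entry greedy (repeatedly take the single best remaining cell) gives $559k, worse by 3.
Every other assignment is strictly worse.

Maximum total: $562k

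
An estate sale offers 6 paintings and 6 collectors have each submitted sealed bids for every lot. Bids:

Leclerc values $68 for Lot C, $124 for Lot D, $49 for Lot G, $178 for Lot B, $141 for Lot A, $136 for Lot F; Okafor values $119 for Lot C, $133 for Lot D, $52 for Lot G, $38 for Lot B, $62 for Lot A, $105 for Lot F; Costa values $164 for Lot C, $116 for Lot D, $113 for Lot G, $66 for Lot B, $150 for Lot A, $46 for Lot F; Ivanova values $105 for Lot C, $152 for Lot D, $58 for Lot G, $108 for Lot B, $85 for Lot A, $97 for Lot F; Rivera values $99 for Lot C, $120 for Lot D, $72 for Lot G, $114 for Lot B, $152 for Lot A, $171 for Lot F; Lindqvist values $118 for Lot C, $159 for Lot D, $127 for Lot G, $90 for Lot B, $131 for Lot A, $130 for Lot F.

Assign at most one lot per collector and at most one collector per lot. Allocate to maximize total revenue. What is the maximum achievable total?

Maximum total: $897

This is the linear assignment problem.
Optimal: Leclerc→Lot B ($178), Okafor→Lot C ($119), Costa→Lot A ($150), Ivanova→Lot D ($152), Rivera→Lot F ($171), Lindqvist→Lot G ($127) — total 178+119+150+152+171+127 = $897.
Row-greedy (each collector in turn takes its best remaining lot) gives $851, worse by 46.
Checked against all permutations: $897 is optimal.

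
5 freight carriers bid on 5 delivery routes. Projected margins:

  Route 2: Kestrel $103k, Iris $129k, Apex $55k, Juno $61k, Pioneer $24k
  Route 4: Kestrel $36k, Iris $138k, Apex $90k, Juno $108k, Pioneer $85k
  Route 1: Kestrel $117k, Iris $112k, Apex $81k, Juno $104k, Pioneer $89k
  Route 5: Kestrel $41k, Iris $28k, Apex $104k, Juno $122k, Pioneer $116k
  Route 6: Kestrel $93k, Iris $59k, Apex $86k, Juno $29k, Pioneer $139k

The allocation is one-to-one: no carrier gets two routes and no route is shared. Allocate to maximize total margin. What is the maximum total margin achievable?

Treat this as an assignment problem: match each carrier to one route.
Optimal: Kestrel→Route 1 ($117k), Iris→Route 2 ($129k), Apex→Route 4 ($90k), Juno→Route 5 ($122k), Pioneer→Route 6 ($139k) — total 117+129+90+122+139 = $597k.
Row-greedy (each carrier in turn takes its best remaining route) gives $559k, worse by 38.
No other one-to-one assignment exceeds $597k.

Maximum total: $597k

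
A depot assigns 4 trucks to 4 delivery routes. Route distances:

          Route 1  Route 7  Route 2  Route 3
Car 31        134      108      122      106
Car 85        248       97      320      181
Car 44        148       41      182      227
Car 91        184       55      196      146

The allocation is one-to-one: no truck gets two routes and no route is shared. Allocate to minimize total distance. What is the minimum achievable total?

Min total: 506 km

This is the linear assignment problem.
Optimal: Car 31→Route 2 (122 km), Car 85→Route 3 (181 km), Car 44→Route 1 (148 km), Car 91→Route 7 (55 km) — total 122+181+148+55 = 506 km.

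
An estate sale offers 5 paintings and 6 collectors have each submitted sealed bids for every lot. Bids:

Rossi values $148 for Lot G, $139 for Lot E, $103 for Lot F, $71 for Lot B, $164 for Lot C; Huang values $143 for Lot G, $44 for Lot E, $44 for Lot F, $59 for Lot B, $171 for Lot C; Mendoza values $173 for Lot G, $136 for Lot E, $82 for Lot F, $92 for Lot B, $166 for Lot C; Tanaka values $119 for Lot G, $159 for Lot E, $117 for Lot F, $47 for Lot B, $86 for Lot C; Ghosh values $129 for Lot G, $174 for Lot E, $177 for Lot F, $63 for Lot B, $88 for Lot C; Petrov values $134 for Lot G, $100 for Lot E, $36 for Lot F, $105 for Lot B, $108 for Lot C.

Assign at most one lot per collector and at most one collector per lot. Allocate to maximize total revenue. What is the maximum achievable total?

Optimal: Mendoza→Lot G ($173), Tanaka→Lot E ($159), Ghosh→Lot F ($177), Petrov→Lot B ($105), Huang→Lot C ($171) — total 173+159+177+105+171 = $785.
Row-greedy (each collector in turn takes its best remaining lot) gives $623, worse by 162.
No other one-to-one assignment exceeds $785.

Max total: $785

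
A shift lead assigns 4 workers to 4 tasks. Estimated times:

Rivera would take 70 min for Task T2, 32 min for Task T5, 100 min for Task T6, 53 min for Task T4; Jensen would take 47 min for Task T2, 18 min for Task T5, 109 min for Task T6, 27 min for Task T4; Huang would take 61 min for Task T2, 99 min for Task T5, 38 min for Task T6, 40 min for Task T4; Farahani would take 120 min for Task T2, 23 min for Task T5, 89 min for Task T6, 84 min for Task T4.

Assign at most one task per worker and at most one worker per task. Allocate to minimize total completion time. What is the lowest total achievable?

Min total: 158 min

Optimal: Rivera→Task T2 (70 min), Jensen→Task T4 (27 min), Huang→Task T6 (38 min), Farahani→Task T5 (23 min) — total 70+27+38+23 = 158 min.
Min-entry greedy (repeatedly take the single cheapest remaining cell) gives 229 min, worse by 71.
No other one-to-one assignment undercuts 158 min.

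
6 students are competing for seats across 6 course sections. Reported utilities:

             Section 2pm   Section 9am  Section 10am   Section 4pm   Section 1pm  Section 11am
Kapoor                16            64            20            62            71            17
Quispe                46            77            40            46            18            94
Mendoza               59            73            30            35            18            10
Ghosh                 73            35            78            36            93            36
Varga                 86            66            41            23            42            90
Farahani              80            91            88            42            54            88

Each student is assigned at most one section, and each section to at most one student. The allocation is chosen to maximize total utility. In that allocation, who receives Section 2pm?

Treat this as an assignment problem: match each student to one section.
Optimal: Kapoor→Section 4pm (62 points), Quispe→Section 11am (94 points), Mendoza→Section 9am (73 points), Ghosh→Section 1pm (93 points), Varga→Section 2pm (86 points), Farahani→Section 10am (88 points) — total 62+94+73+93+86+88 = 496 points.
Next-best assignment: Kapoor→Section 4pm, Quispe→Section 9am, Mendoza→Section 2pm, Ghosh→Section 1pm, Varga→Section 11am, Farahani→Section 10am = 469 points.
Every other assignment is strictly worse.
Varga's own top section is Section 11am (90 points), but forcing Varga→Section 11am and reassigning the rest optimally gives only 469 points — worse by 27.

Varga receives Section 2pm.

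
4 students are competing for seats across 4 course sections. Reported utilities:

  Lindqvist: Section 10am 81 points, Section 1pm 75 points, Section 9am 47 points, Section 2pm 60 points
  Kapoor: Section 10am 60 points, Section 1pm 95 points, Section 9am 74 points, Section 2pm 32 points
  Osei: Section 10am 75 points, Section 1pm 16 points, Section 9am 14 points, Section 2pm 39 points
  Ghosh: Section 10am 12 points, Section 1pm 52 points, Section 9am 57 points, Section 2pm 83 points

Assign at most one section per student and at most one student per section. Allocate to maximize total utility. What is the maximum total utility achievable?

This is the linear assignment problem.
Optimal: Lindqvist→Section 1pm (75 points), Kapoor→Section 9am (74 points), Osei→Section 10am (75 points), Ghosh→Section 2pm (83 points) — total 75+74+75+83 = 307 points.
Row-greedy (each student in turn takes its best remaining section) gives 272 points, worse by 35.
Next-best assignment: Lindqvist→Section 9am, Kapoor→Section 1pm, Osei→Section 10am, Ghosh→Section 2pm = 300 points.
No other one-to-one assignment exceeds 307 points.

Max total: 307 points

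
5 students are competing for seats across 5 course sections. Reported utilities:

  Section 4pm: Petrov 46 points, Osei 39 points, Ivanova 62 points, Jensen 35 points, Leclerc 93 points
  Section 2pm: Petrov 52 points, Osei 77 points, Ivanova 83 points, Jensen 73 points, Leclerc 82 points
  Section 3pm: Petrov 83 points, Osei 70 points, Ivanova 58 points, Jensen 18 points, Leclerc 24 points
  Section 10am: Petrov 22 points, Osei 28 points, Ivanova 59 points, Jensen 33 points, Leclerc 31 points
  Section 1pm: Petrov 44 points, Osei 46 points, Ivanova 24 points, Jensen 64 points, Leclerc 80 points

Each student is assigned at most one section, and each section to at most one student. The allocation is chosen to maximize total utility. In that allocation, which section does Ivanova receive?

Ivanova receives Section 10am.

Optimal: Petrov→Section 3pm (83 points), Osei→Section 2pm (77 points), Ivanova→Section 10am (59 points), Jensen→Section 1pm (64 points), Leclerc→Section 4pm (93 points) — total 83+77+59+64+93 = 376 points.
Row-greedy (each student in turn takes its best remaining section) gives 317 points, worse by 59.
Next-best assignment: Petrov→Section 3pm, Osei→Section 1pm, Ivanova→Section 10am, Jensen→Section 2pm, Leclerc→Section 4pm = 354 points.
Checked against all permutations: 376 points is optimal.
Ivanova's own top section is Section 2pm (83 points), but forcing Ivanova→Section 2pm and reassigning the rest optimally gives only 351 points — worse by 25.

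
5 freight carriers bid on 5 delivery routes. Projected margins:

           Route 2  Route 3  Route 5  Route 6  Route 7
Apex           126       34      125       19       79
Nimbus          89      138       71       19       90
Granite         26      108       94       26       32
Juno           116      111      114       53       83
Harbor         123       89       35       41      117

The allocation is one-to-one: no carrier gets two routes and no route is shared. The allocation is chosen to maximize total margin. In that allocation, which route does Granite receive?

Optimal: Apex→Route 2 ($126k), Nimbus→Route 3 ($138k), Granite→Route 5 ($94k), Juno→Route 6 ($53k), Harbor→Route 7 ($117k) — total 126+138+94+53+117 = $528k.
Column-greedy (each route in turn goes to its best remaining carrier) gives $451k, worse by 77.
Next-best assignment: Apex→Route 5, Nimbus→Route 3, Granite→Route 6, Juno→Route 2, Harbor→Route 7 = $522k.
Granite's own top route is Route 3 ($108k), but forcing Granite→Route 3 and reassigning the rest optimally gives only $499k — worse by 29.

Granite receives Route 5.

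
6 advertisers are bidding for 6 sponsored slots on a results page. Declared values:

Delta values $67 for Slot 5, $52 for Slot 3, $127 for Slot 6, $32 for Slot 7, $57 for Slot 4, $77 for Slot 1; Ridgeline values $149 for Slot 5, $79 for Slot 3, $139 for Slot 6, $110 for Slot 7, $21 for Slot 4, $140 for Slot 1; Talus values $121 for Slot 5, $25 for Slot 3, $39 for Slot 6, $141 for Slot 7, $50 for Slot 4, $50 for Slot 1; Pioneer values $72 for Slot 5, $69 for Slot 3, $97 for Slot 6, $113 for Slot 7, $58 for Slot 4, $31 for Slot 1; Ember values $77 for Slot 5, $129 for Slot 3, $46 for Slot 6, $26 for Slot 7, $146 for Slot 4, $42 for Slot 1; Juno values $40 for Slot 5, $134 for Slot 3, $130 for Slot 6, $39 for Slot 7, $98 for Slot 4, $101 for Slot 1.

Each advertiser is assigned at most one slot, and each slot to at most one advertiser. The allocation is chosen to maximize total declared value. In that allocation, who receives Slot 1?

Optimal: Delta→Slot 6 ($127), Ridgeline→Slot 1 ($140), Talus→Slot 5 ($121), Pioneer→Slot 7 ($113), Ember→Slot 4 ($146), Juno→Slot 3 ($134) — total 127+140+121+113+146+134 = $781.
Next-best assignment: Delta→Slot 6, Ridgeline→Slot 1, Talus→Slot 7, Pioneer→Slot 5, Ember→Slot 4, Juno→Slot 3 = $760.
Ridgeline's own top slot is Slot 5 ($149), but forcing Ridgeline→Slot 5 and reassigning the rest optimally gives only $744 — worse by 37.

Ridgeline receives Slot 1.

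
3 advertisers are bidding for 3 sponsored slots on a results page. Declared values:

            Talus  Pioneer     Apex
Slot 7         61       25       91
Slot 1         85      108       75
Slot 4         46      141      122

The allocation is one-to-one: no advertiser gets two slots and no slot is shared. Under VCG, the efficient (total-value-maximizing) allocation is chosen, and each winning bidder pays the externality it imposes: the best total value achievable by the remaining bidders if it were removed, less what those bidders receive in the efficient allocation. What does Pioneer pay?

Pioneer pays $31.

Efficient allocation: Talus→Slot 1 ($85), Pioneer→Slot 4 ($141), Apex→Slot 7 ($91); total welfare W = $317.
Pioneer receives Slot 4 at value $141, so the others get W − 141 = $176.
Without Pioneer: best allocation of the remaining 2 bidders over all 3 slots is Talus→Slot 1 ($85), Apex→Slot 4 ($122), total $207.
VCG payment = (others' best without Pioneer) − (others' welfare with Pioneer) = 207 − 176 = $31.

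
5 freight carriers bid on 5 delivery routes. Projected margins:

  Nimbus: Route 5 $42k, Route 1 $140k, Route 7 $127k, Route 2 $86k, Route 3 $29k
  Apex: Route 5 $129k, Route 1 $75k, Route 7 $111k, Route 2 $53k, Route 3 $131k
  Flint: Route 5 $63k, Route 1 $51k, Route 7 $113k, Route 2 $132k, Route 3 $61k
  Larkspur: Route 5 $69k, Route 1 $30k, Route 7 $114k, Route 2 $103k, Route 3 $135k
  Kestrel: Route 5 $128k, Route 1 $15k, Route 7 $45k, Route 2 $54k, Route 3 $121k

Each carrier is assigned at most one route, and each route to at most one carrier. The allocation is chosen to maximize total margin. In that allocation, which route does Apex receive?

Apex receives Route 7.

This is the linear assignment problem.
Optimal: Nimbus→Route 1 ($140k), Apex→Route 7 ($111k), Flint→Route 2 ($132k), Larkspur→Route 3 ($135k), Kestrel→Route 5 ($128k) — total 140+111+132+135+128 = $646k.
Apex's own top route is Route 3 ($131k), but forcing Apex→Route 3 and reassigning the rest optimally gives only $645k — worse by 1.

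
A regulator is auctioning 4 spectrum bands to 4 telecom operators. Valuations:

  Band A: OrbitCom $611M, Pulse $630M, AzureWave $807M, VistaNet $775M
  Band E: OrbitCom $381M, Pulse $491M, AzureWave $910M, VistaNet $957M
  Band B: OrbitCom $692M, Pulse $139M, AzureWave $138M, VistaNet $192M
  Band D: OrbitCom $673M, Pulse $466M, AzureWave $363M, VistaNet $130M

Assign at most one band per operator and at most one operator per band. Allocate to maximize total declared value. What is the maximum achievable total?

Treat this as an assignment problem: match each operator to one band.
Optimal: OrbitCom→Band B ($692M), Pulse→Band D ($466M), AzureWave→Band A ($807M), VistaNet→Band E ($957M) — total 692+466+807+957 = $2922M.
Row-greedy (each operator in turn takes its best remaining band) gives $2362M, worse by 560.
Next-best assignment: OrbitCom→Band B, Pulse→Band D, AzureWave→Band E, VistaNet→Band A = $2843M.
No other one-to-one assignment exceeds $2922M.

Maximum total: $2922M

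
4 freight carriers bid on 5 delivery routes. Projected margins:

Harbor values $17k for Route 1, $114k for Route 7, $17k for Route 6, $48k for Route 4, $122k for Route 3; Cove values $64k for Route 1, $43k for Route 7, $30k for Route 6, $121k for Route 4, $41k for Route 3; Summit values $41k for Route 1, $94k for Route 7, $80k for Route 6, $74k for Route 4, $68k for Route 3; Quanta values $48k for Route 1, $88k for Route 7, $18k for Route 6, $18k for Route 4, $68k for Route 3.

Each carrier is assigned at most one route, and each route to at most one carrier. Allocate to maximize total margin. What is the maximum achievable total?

Optimal: Harbor→Route 3 ($122k), Cove→Route 4 ($121k), Summit→Route 6 ($80k), Quanta→Route 7 ($88k) — total 122+121+80+88 = $411k.
Row-greedy (each carrier in turn takes its best remaining route) gives $385k, worse by 26.
Next-best assignment: Harbor→Route 3, Cove→Route 4, Summit→Route 7, Quanta→Route 1 = $385k.
Every other assignment is strictly worse.

Max total: $411k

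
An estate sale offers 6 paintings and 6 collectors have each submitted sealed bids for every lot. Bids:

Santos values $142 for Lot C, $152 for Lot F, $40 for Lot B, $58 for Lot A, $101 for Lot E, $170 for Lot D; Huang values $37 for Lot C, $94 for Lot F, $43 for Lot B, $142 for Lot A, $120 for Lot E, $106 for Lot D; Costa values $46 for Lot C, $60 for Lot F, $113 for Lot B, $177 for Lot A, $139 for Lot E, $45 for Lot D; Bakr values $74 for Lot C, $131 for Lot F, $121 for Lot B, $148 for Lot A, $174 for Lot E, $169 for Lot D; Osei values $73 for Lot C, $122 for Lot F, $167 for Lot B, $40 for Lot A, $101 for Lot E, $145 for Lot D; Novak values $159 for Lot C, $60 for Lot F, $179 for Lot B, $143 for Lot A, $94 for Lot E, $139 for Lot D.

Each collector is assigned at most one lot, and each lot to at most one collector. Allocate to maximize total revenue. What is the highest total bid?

Optimal: Santos→Lot F ($152), Huang→Lot E ($120), Costa→Lot A ($177), Bakr→Lot D ($169), Osei→Lot B ($167), Novak→Lot C ($159) — total 152+120+177+169+167+159 = $944.
Next-best assignment: Santos→Lot D, Huang→Lot F, Costa→Lot A, Bakr→Lot E, Osei→Lot B, Novak→Lot C = $941.
Checked against all permutations: $944 is optimal.

Maximum total: $944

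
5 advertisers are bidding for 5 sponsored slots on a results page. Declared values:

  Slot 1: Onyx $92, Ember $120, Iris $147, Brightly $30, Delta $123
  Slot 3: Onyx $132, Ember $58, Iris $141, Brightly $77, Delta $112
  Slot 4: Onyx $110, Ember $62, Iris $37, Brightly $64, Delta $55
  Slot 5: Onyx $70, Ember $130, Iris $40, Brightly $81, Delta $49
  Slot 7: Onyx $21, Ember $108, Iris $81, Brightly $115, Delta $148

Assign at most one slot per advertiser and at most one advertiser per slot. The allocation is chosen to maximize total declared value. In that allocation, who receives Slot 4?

This is the linear assignment problem.
Optimal: Onyx→Slot 3 ($132), Ember→Slot 5 ($130), Iris→Slot 1 ($147), Brightly→Slot 4 ($64), Delta→Slot 7 ($148) — total 132+130+147+64+148 = $621.
Row-greedy (each advertiser in turn takes its best remaining slot) gives $579, worse by 42.
Next-best assignment: Onyx→Slot 4, Ember→Slot 5, Iris→Slot 3, Brightly→Slot 7, Delta→Slot 1 = $619.
Brightly's own top slot is Slot 7 ($115), but forcing Brightly→Slot 7 and reassigning the rest optimally gives only $619 — worse by 2.

Brightly receives Slot 4.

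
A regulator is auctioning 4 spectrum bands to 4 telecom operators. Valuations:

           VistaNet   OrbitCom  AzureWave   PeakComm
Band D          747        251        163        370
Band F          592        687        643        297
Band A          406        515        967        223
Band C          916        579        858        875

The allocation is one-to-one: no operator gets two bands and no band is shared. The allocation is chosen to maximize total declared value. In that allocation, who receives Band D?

Optimal: VistaNet→Band D ($747M), OrbitCom→Band F ($687M), AzureWave→Band A ($967M), PeakComm→Band C ($875M) — total 747+687+967+875 = $3276M.
Max-entry greedy (repeatedly take the single best remaining cell) gives $2940M, worse by 336.
VistaNet's own top band is Band C ($916M), but forcing VistaNet→Band C and reassigning the rest optimally gives only $2940M — worse by 336.

VistaNet receives Band D.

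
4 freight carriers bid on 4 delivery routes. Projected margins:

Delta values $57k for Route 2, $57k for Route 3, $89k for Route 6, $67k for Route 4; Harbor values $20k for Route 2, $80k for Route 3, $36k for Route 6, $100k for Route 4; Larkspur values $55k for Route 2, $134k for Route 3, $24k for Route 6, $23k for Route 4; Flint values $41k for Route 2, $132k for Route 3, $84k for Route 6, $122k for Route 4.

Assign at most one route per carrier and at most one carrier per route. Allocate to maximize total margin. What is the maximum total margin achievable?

Maximum total: $376k

Optimal: Delta→Route 6 ($89k), Harbor→Route 4 ($100k), Larkspur→Route 2 ($55k), Flint→Route 3 ($132k) — total 89+100+55+132 = $376k.
Row-greedy (each carrier in turn takes its best remaining route) gives $364k, worse by 12.
Every other assignment is strictly worse.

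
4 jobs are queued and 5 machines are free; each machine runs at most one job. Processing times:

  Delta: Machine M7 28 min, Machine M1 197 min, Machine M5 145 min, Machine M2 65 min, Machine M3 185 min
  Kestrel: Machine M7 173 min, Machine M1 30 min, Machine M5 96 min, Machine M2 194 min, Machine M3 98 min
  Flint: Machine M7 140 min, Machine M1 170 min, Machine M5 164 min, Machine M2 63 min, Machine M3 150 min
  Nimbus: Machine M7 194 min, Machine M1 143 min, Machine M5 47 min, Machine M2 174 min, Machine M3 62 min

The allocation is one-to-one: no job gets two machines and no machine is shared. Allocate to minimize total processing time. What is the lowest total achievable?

Minimum total: 168 min

Optimal: Delta→Machine M7 (28 min), Kestrel→Machine M1 (30 min), Flint→Machine M2 (63 min), Nimbus→Machine M5 (47 min) — total 28+30+63+47 = 168 min.
Next-best assignment: Delta→Machine M7, Kestrel→Machine M1, Flint→Machine M2, Nimbus→Machine M3 = 183 min.
Swapping Kestrel↔Delta (Kestrel→Machine M7 173 min, Delta→Machine M1 197 min) adds 312.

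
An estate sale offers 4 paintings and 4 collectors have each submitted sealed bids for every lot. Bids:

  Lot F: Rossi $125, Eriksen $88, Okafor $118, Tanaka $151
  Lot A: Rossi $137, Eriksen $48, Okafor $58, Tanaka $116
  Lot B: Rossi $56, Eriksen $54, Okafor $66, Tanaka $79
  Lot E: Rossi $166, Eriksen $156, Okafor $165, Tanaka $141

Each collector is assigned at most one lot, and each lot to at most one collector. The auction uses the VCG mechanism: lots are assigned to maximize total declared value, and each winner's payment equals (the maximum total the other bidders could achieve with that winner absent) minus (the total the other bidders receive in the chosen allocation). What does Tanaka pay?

Efficient allocation: Rossi→Lot A ($137), Eriksen→Lot E ($156), Okafor→Lot B ($66), Tanaka→Lot F ($151); total welfare W = $510.
Tanaka receives Lot F at value $151, so the others get W − 151 = $359.
Without Tanaka: best allocation of the remaining 3 bidders over all 4 lots is Rossi→Lot A ($137), Eriksen→Lot E ($156), Okafor→Lot F ($118), total $411.
VCG payment = (others' best without Tanaka) − (others' welfare with Tanaka) = 411 − 359 = $52.

Tanaka pays $52.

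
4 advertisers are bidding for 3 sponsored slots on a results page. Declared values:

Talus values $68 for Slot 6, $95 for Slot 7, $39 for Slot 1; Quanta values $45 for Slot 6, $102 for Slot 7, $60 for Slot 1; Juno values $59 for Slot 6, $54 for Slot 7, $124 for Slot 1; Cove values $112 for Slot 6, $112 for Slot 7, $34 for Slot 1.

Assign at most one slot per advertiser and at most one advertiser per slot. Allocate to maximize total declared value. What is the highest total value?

This is the linear assignment problem.
Optimal: Cove→Slot 6 ($112), Quanta→Slot 7 ($102), Juno→Slot 1 ($124) — total 112+102+124 = $338.
Row-greedy (each advertiser in turn takes its best remaining slot) gives $214, worse by 124.
Next-best assignment: Cove→Slot 6, Talus→Slot 7, Juno→Slot 1 = $331.

Maximum total: $338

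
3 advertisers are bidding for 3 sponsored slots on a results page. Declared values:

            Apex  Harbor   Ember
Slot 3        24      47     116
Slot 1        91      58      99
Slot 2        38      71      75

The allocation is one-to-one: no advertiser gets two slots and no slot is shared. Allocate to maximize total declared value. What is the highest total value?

This is a one-to-one assignment (maximum-weight bipartite matching).
Optimal: Apex→Slot 1 ($91), Harbor→Slot 2 ($71), Ember→Slot 3 ($116) — total 91+71+116 = $278.

Max total: $278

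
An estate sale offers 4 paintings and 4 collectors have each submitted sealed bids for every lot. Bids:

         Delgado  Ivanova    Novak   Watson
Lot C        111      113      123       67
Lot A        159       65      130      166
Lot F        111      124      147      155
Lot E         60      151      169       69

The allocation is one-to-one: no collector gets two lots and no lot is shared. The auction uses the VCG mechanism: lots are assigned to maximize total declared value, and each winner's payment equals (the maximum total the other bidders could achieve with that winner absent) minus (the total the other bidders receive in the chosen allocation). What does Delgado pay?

Efficient allocation: Delgado→Lot A ($159), Ivanova→Lot C ($113), Novak→Lot E ($169), Watson→Lot F ($155); total welfare W = $596.
Delgado receives Lot A at value $159, so the others get W − 159 = $437.
Without Delgado: best allocation of the remaining 3 bidders over all 4 lots is Ivanova→Lot E ($151), Novak→Lot F ($147), Watson→Lot A ($166), total $464.
VCG payment = (others' best without Delgado) − (others' welfare with Delgado) = 464 − 437 = $27.

Delgado pays $27.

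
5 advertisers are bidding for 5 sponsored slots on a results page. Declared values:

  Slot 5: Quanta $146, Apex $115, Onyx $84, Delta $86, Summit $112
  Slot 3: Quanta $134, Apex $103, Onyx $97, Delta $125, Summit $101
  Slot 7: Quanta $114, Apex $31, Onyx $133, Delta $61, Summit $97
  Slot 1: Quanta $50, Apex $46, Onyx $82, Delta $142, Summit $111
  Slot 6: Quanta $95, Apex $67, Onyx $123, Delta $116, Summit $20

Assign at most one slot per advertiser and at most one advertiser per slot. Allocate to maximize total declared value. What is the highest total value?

Maximum total: $611

Optimal: Quanta→Slot 5 ($146), Apex→Slot 3 ($103), Onyx→Slot 6 ($123), Delta→Slot 1 ($142), Summit→Slot 7 ($97) — total 146+103+123+142+97 = $611.
Row-greedy (each advertiser in turn takes its best remaining slot) gives $544, worse by 67.
Checked against all permutations: $611 is optimal.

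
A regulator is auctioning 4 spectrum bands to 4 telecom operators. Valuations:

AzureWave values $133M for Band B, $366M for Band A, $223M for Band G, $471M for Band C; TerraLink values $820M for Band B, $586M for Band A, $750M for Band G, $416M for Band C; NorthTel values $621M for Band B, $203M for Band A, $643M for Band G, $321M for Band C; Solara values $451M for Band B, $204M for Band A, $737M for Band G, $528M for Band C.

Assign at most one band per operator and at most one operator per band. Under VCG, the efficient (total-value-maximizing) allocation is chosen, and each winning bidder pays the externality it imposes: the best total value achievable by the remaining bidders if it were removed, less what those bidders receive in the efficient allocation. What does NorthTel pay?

Efficient allocation: AzureWave→Band C ($471M), TerraLink→Band A ($586M), NorthTel→Band B ($621M), Solara→Band G ($737M); total welfare W = $2415M.
NorthTel receives Band B at value $621M, so the others get W − 621 = $1794M.
Without NorthTel: best allocation of the remaining 3 bidders over all 4 bands is AzureWave→Band C ($471M), TerraLink→Band B ($820M), Solara→Band G ($737M), total $2028M.
VCG payment = (others' best without NorthTel) − (others' welfare with NorthTel) = 2028 − 1794 = $234M.

NorthTel pays $234M.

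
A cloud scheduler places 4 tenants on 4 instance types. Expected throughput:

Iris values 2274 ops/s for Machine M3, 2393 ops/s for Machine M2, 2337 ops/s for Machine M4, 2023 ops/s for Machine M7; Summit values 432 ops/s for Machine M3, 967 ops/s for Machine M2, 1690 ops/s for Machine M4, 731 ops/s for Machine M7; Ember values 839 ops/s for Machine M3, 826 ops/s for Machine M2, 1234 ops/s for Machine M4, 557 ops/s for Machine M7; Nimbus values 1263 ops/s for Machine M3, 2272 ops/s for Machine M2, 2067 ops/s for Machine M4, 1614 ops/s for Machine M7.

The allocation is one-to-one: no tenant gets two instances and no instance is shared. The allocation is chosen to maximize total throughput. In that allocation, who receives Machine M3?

Treat this as an assignment problem: match each tenant to one instance.
Optimal: Iris→Machine M7 (2023 ops/s), Summit→Machine M4 (1690 ops/s), Ember→Machine M3 (839 ops/s), Nimbus→Machine M2 (2272 ops/s) — total 2023+1690+839+2272 = 6824 ops/s.
Column-greedy (each instance in turn goes to its best remaining tenant) gives 6793 ops/s, worse by 31.
Next-best assignment: Iris→Machine M3, Summit→Machine M4, Ember→Machine M7, Nimbus→Machine M2 = 6793 ops/s.
Ember's own top instance is Machine M4 (1234 ops/s), but forcing Ember→Machine M4 and reassigning the rest optimally gives only 6511 ops/s — worse by 313.

Ember receives Machine M3.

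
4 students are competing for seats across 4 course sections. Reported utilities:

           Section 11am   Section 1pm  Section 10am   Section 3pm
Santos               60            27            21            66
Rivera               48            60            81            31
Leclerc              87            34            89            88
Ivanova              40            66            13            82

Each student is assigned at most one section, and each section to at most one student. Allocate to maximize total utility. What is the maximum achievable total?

Maximum total: 300 points

Optimal: Santos→Section 3pm (66 points), Rivera→Section 10am (81 points), Leclerc→Section 11am (87 points), Ivanova→Section 1pm (66 points) — total 66+81+87+66 = 300 points.
Max-entry greedy (repeatedly take the single best remaining cell) gives 291 points, worse by 9.
Every other assignment is strictly worse.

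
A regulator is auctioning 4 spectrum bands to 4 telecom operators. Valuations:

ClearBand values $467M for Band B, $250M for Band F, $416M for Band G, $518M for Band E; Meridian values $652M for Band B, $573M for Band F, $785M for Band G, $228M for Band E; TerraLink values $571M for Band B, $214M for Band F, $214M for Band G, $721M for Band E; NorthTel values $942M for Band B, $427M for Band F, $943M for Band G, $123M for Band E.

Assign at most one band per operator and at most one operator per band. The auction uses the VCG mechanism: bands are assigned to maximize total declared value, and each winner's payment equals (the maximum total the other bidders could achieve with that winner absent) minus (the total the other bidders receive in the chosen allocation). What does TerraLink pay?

Efficient allocation: ClearBand→Band B ($467M), Meridian→Band F ($573M), TerraLink→Band E ($721M), NorthTel→Band G ($943M); total welfare W = $2704M.
TerraLink receives Band E at value $721M, so the others get W − 721 = $1983M.
Without TerraLink: best allocation of the remaining 3 bidders over all 4 bands is ClearBand→Band E ($518M), Meridian→Band G ($785M), NorthTel→Band B ($942M), total $2245M.
VCG payment = (others' best without TerraLink) − (others' welfare with TerraLink) = 2245 − 1983 = $262M.

TerraLink pays $262M.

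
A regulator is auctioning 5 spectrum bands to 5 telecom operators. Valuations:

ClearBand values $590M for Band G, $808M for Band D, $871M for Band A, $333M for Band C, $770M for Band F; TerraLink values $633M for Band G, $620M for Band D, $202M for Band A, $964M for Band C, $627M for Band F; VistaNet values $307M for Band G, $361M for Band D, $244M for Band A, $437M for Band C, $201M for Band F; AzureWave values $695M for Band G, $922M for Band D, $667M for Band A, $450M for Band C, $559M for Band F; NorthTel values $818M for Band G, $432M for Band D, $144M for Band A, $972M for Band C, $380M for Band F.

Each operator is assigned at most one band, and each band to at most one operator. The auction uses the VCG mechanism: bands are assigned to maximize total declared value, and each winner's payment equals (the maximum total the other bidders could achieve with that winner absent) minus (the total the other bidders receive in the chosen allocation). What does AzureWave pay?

Efficient allocation: ClearBand→Band A ($871M), TerraLink→Band C ($964M), VistaNet→Band F ($201M), AzureWave→Band D ($922M), NorthTel→Band G ($818M); total welfare W = $3776M.
AzureWave receives Band D at value $922M, so the others get W − 922 = $2854M.
Without AzureWave: best allocation of the remaining 4 bidders over all 5 bands is ClearBand→Band A ($871M), TerraLink→Band C ($964M), VistaNet→Band D ($361M), NorthTel→Band G ($818M), total $3014M.
VCG payment = (others' best without AzureWave) − (others' welfare with AzureWave) = 3014 − 2854 = $160M.

AzureWave pays $160M.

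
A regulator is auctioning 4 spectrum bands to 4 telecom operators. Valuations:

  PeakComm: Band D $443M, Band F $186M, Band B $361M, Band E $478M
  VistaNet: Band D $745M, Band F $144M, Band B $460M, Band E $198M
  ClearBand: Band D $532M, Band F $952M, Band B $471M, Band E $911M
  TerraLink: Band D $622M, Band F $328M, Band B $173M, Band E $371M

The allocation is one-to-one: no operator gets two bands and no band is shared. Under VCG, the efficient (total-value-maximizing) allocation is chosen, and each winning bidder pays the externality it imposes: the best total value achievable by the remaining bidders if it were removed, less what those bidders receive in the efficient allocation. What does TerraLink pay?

TerraLink pays $285M.

Efficient allocation: PeakComm→Band E ($478M), VistaNet→Band B ($460M), ClearBand→Band F ($952M), TerraLink→Band D ($622M); total welfare W = $2512M.
TerraLink receives Band D at value $622M, so the others get W − 622 = $1890M.
Without TerraLink: best allocation of the remaining 3 bidders over all 4 bands is PeakComm→Band E ($478M), VistaNet→Band D ($745M), ClearBand→Band F ($952M), total $2175M.
VCG payment = (others' best without TerraLink) − (others' welfare with TerraLink) = 2175 − 1890 = $285M.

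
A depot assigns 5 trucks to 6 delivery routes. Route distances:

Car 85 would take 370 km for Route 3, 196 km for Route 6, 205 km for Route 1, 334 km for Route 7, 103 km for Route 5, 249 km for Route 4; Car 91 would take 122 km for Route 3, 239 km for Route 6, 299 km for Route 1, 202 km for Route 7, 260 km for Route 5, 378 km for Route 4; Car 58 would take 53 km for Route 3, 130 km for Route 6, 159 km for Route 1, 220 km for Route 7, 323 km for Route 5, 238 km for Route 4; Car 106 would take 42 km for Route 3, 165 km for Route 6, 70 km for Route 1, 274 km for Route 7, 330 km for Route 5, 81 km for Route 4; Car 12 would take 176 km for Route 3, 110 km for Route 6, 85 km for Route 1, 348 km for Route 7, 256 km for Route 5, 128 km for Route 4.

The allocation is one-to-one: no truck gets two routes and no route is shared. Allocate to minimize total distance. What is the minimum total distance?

Optimal: Car 85→Route 5 (103 km), Car 91→Route 3 (122 km), Car 58→Route 6 (130 km), Car 106→Route 4 (81 km), Car 12→Route 1 (85 km) — total 103+122+130+81+85 = 521 km.
Column-greedy (each route in turn goes to its cheapest remaining truck) gives 616 km, worse by 95.
Swapping Car 58↔Car 85 (Car 58→Route 5 323 km, Car 85→Route 6 196 km) adds 286.
Every other assignment is strictly worse.

Min total: 521 km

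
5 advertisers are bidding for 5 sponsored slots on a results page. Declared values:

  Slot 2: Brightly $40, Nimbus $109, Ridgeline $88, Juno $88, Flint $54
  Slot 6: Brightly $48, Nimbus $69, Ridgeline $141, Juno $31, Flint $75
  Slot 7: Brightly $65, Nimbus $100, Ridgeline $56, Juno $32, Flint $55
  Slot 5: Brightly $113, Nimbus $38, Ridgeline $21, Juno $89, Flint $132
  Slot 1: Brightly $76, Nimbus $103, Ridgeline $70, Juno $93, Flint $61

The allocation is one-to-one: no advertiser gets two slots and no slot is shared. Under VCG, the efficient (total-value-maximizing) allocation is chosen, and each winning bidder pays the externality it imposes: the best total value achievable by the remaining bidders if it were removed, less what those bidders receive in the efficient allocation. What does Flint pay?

Efficient allocation: Brightly→Slot 7 ($65), Nimbus→Slot 2 ($109), Ridgeline→Slot 6 ($141), Juno→Slot 1 ($93), Flint→Slot 5 ($132); total welfare W = $540.
Flint receives Slot 5 at value $132, so the others get W − 132 = $408.
Without Flint: best allocation of the remaining 4 bidders over all 5 slots is Brightly→Slot 5 ($113), Nimbus→Slot 2 ($109), Ridgeline→Slot 6 ($141), Juno→Slot 1 ($93), total $456.
VCG payment = (others' best without Flint) − (others' welfare with Flint) = 456 − 408 = $48.

Flint pays $48.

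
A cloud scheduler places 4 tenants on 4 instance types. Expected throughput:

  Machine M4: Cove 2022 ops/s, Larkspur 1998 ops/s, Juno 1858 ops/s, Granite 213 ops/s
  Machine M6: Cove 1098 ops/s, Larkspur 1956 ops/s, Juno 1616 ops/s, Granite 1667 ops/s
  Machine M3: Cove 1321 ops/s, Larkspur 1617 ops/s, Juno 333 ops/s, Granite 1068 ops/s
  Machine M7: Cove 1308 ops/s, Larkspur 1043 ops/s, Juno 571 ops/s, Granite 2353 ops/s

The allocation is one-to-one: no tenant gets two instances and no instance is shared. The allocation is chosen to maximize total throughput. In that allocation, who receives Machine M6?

Juno receives Machine M6.

Optimal: Cove→Machine M4 (2022 ops/s), Larkspur→Machine M3 (1617 ops/s), Juno→Machine M6 (1616 ops/s), Granite→Machine M7 (2353 ops/s) — total 2022+1617+1616+2353 = 7608 ops/s.
Max-entry greedy (repeatedly take the single best remaining cell) gives 6664 ops/s, worse by 944.
Next-best assignment: Cove→Machine M3, Larkspur→Machine M6, Juno→Machine M4, Granite→Machine M7 = 7488 ops/s.
Swapping Juno↔Cove (Juno→Machine M4 1858 ops/s, Cove→Machine M6 1098 ops/s) loses 682.
Checked against all permutations: 7608 ops/s is optimal.
Juno's own top instance is Machine M4 (1858 ops/s), but forcing Juno→Machine M4 and reassigning the rest optimally gives only 7488 ops/s — worse by 120.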